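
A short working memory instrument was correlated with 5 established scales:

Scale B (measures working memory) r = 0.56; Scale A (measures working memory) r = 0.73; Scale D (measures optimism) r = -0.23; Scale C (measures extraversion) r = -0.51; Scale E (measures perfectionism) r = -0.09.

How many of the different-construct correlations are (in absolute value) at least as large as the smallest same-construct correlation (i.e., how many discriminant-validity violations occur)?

Convergent (same construct = working memory): Scale B, Scale A.
Smallest convergent = 0.56. Discriminant |r|: 0.23, 0.51, 0.09; count ≥ 0.56 → 0.

0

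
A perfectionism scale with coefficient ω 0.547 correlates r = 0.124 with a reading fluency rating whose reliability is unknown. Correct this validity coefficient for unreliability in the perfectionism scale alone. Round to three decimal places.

Single correction: r_c = r_obs / √r_xx = 0.124 / √0.547 = 0.124 / 0.7396 ≈ 0.168.

0.168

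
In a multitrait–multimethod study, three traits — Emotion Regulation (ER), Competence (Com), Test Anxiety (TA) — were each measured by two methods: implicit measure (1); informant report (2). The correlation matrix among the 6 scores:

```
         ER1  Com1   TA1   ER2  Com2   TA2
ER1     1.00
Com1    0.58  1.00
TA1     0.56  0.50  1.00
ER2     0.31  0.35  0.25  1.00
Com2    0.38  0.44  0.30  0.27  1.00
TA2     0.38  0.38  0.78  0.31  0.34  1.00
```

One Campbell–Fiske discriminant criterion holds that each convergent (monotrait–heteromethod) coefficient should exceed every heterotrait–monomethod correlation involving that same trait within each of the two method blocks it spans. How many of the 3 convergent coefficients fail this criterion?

2

Checking each validity diagonal entry against its comparison values:
ER (methods 1·2): 0.31 vs {0.58, 0.27, 0.56, 0.31} → fail.
Com (methods 1·2): 0.44 vs {0.58, 0.27, 0.50, 0.34} → fail.
TA (methods 1·2): 0.78 vs {0.56, 0.31, 0.50, 0.34} → pass.
2 of 3 fail.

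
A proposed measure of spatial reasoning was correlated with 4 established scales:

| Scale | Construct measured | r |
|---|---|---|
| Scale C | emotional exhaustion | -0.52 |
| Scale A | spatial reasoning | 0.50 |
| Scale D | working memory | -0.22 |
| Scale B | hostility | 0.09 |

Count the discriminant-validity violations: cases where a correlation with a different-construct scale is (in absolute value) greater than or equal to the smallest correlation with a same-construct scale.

Convergent (same construct = spatial reasoning): Scale A.
Smallest convergent = 0.50. Discriminant |r|: 0.52, 0.22, 0.09; count ≥ 0.50 → 1.

1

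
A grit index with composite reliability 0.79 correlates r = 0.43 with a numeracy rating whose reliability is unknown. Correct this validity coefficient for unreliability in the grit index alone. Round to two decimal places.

Single correction: r_c = r_obs / √r_xx = 0.43 / √0.79 = 0.43 / 0.8888 ≈ 0.48.

0.48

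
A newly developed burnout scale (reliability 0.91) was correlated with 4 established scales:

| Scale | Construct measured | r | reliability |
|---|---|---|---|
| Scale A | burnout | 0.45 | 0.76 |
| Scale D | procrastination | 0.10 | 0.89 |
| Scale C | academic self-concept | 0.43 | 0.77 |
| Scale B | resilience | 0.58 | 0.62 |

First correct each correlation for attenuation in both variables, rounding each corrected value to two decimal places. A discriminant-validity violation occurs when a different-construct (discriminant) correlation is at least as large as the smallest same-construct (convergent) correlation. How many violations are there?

1

Disattenuated r (r / √(r_scale · r_new)):
  Scale A (conv): 0.45 / √(0.76·0.91) = 0.54
  Scale D (disc): 0.10 / √(0.89·0.91) = 0.11
  Scale C (disc): 0.43 / √(0.77·0.91) = 0.51
  Scale B (disc): 0.58 / √(0.62·0.91) = 0.77
Smallest convergent = 0.54. Discriminant values: 0.11, 0.51, 0.77; count ≥ 0.54 → 1.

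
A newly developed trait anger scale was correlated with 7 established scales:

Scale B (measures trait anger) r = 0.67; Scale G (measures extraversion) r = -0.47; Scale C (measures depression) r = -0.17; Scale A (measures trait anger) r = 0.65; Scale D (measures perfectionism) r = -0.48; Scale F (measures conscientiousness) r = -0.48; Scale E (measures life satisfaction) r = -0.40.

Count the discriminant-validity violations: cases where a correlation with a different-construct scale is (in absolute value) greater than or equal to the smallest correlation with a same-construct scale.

Convergent (same construct = trait anger): Scale B, Scale A.
Smallest convergent = 0.65. Discriminant |r|: 0.47, 0.17, 0.48, 0.48, 0.40; count ≥ 0.65 → 0.

0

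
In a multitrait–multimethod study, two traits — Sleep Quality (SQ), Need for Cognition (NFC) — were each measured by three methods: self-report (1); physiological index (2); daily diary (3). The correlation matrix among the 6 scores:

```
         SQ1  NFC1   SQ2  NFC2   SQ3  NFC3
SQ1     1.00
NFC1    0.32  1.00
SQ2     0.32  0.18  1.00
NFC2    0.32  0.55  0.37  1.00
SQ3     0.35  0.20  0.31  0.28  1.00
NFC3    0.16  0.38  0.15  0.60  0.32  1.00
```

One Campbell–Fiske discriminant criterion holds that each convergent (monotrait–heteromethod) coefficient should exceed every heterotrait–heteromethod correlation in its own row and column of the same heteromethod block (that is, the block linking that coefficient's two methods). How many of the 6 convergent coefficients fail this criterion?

1

Each convergent coefficient versus the relevant comparison correlations:
SQ (methods 1·2): 0.32 vs {0.32, 0.18} → fail.
SQ (methods 1·3): 0.35 vs {0.16, 0.20} → pass.
SQ (methods 2·3): 0.31 vs {0.15, 0.28} → pass.
NFC (methods 1·2): 0.55 vs {0.18, 0.32} → pass.
NFC (methods 1·3): 0.38 vs {0.20, 0.16} → pass.
NFC (methods 2·3): 0.60 vs {0.28, 0.15} → pass.
1 of 6 fail.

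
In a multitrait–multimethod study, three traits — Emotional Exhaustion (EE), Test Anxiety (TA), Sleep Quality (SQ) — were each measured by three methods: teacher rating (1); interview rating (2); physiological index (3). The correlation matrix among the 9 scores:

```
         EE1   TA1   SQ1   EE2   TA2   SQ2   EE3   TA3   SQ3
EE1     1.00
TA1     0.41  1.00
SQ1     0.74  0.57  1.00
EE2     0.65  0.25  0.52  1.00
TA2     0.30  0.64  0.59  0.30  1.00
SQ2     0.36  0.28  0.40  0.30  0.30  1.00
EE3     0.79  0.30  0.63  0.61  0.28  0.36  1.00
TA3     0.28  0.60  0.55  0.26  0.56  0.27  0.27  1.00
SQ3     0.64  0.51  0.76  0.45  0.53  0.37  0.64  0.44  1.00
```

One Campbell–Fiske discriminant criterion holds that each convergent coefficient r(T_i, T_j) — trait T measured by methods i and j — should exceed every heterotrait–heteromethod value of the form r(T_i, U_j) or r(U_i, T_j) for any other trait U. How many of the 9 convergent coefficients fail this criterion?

2

Each convergent coefficient versus the relevant comparison correlations:
EE (methods 1·2): 0.65 vs {0.30, 0.25, 0.36, 0.52} → pass.
EE (methods 1·3): 0.79 vs {0.28, 0.30, 0.64, 0.63} → pass.
EE (methods 2·3): 0.61 vs {0.26, 0.28, 0.45, 0.36} → pass.
TA (methods 1·2): 0.64 vs {0.25, 0.30, 0.28, 0.59} → pass.
TA (methods 1·3): 0.60 vs {0.30, 0.28, 0.51, 0.55} → pass.
TA (methods 2·3): 0.56 vs {0.28, 0.26, 0.53, 0.27} → pass.
SQ (methods 1·2): 0.40 vs {0.52, 0.36, 0.59, 0.28} → fail.
SQ (methods 1·3): 0.76 vs {0.63, 0.64, 0.55, 0.51} → pass.
SQ (methods 2·3): 0.37 vs {0.36, 0.45, 0.27, 0.53} → fail.
2 of 9 fail.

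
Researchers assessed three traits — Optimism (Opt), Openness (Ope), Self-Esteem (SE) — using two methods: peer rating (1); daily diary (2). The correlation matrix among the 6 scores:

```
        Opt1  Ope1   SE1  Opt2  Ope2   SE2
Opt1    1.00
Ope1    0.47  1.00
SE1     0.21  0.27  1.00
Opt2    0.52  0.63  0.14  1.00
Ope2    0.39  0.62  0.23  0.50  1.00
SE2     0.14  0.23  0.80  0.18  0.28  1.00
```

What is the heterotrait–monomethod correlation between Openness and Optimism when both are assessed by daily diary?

0.50

Different traits, same method: r(Ope2, Opt2) = 0.50.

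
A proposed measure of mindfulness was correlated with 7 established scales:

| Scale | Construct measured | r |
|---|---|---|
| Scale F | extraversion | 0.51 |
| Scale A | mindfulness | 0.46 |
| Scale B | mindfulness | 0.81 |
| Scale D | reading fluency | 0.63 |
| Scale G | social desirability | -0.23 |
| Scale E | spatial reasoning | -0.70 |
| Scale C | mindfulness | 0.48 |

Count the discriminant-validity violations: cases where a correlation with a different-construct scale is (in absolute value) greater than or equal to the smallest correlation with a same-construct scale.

3

Convergent (same construct = mindfulness): Scale A, Scale B, Scale C.
Smallest convergent = 0.46. Discriminant |r|: 0.51, 0.63, 0.23, 0.70; count ≥ 0.46 → 3.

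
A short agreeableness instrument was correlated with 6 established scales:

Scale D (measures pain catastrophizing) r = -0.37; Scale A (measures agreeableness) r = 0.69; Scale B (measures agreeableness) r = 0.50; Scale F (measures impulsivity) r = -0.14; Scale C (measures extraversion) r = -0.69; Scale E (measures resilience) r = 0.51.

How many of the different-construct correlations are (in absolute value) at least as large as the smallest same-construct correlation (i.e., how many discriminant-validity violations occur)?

2

Convergent (same construct = agreeableness): Scale A, Scale B.
Smallest convergent = 0.50. Discriminant |r|: 0.37, 0.14, 0.69, 0.51; count ≥ 0.50 → 2.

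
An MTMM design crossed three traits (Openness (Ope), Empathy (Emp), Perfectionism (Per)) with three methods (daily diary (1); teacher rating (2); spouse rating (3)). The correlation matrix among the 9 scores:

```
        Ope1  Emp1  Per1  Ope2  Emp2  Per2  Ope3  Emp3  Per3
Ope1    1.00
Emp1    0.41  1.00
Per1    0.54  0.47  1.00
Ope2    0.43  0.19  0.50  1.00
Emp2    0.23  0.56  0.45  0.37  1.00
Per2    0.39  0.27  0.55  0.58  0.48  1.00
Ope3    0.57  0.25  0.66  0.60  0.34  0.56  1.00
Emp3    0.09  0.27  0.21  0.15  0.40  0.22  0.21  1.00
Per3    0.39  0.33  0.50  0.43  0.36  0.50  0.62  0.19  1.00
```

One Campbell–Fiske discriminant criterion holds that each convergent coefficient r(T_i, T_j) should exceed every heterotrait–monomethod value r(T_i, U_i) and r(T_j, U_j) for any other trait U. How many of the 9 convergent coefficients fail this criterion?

Convergent coefficients and their comparison sets:
Ope (methods 1·2): 0.43 vs {0.41, 0.37, 0.54, 0.58} → fail.
Ope (methods 1·3): 0.57 vs {0.41, 0.21, 0.54, 0.62} → fail.
Ope (methods 2·3): 0.60 vs {0.37, 0.21, 0.58, 0.62} → fail.
Emp (methods 1·2): 0.56 vs {0.41, 0.37, 0.47, 0.48} → pass.
Emp (methods 1·3): 0.27 vs {0.41, 0.21, 0.47, 0.19} → fail.
Emp (methods 2·3): 0.40 vs {0.37, 0.21, 0.48, 0.19} → fail.
Per (methods 1·2): 0.55 vs {0.54, 0.58, 0.47, 0.48} → fail.
Per (methods 1·3): 0.50 vs {0.54, 0.62, 0.47, 0.19} → fail.
Per (methods 2·3): 0.50 vs {0.58, 0.62, 0.48, 0.19} → fail.
8 of 9 fail.

8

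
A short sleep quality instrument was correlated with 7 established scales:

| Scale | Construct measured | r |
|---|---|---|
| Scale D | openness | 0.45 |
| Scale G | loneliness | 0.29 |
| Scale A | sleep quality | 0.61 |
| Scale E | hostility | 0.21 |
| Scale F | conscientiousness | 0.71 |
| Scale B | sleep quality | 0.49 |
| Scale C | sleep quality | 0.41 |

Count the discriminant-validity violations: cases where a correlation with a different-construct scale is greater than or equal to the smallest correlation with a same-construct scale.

Convergent (same construct = sleep quality): Scale A, Scale B, Scale C.
Smallest convergent = 0.41. Discriminant values: 0.45, 0.29, 0.21, 0.71; count ≥ 0.41 → 2.

2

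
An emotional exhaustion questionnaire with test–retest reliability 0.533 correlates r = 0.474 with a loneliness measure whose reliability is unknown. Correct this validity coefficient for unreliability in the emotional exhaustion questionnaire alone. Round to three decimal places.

Single correction: r_c = r_obs / √r_xx = 0.474 / √0.533 = 0.474 / 0.7301 ≈ 0.649.

0.649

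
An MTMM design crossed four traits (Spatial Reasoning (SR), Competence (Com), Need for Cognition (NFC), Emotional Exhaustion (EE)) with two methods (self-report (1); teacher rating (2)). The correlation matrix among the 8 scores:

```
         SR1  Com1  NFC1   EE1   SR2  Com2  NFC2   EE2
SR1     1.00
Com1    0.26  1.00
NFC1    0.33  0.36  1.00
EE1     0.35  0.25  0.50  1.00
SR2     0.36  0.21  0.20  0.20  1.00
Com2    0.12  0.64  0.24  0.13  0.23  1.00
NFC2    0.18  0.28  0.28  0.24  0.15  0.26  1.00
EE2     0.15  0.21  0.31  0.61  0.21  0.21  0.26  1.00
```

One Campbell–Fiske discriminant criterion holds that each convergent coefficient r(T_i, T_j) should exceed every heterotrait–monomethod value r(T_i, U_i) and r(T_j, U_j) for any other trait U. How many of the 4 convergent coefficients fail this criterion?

Each convergent coefficient versus the relevant comparison correlations:
SR (methods 1·2): 0.36 vs {0.26, 0.23, 0.33, 0.15, 0.35, 0.21} → pass.
Com (methods 1·2): 0.64 vs {0.26, 0.23, 0.36, 0.26, 0.25, 0.21} → pass.
NFC (methods 1·2): 0.28 vs {0.33, 0.15, 0.36, 0.26, 0.50, 0.26} → fail.
EE (methods 1·2): 0.61 vs {0.35, 0.21, 0.25, 0.21, 0.50, 0.26} → pass.
1 of 4 fail.

1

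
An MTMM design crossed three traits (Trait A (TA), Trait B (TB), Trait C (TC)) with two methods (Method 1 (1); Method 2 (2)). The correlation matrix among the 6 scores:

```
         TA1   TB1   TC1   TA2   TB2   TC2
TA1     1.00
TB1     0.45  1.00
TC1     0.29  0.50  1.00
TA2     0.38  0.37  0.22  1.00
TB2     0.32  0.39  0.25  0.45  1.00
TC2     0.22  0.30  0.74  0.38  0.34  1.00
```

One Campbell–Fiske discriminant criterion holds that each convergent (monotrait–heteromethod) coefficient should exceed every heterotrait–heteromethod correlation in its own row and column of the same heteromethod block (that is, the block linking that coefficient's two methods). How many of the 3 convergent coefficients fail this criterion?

Checking each validity diagonal entry against its comparison values:
TA (methods 1·2): 0.38 vs {0.32, 0.37, 0.22, 0.22} → pass.
TB (methods 1·2): 0.39 vs {0.37, 0.32, 0.30, 0.25} → pass.
TC (methods 1·2): 0.74 vs {0.22, 0.22, 0.25, 0.30} → pass.
0 of 3 fail.

0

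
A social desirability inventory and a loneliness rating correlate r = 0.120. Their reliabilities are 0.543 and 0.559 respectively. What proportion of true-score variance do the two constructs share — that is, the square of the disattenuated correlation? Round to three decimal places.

0.047

Disattenuated r = 0.120 / √(0.543 × 0.559) = 0.120 / 0.5509 = 0.2178.
Shared true-score variance = 0.2178² = 0.0474 ≈ 0.047.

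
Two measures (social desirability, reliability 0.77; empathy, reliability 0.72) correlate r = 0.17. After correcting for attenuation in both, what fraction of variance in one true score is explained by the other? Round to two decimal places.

Disattenuated r = 0.17 / √(0.77 × 0.72) = 0.17 / 0.7446 = 0.2283.
Shared true-score variance = 0.2283² = 0.0521 ≈ 0.05.

0.05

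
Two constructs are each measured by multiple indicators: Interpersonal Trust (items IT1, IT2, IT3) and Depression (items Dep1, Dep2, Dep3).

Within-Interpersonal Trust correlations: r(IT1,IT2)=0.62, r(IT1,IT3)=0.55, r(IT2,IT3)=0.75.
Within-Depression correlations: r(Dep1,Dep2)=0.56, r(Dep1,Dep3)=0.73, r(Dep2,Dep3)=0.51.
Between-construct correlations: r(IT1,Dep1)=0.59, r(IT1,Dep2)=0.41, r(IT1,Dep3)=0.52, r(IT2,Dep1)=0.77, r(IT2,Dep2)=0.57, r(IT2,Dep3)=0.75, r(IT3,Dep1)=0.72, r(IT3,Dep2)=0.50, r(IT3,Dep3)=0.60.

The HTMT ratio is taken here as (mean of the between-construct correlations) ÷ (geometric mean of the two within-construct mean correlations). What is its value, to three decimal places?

Between-construct mean = 5.43/9 = 0.6033.
Mean within-IT = 1.92/3 = 0.6400; mean within-Dep = 1.80/3 = 0.6000.
Geometric mean = √(0.6400 × 0.6000) = 0.6197.
HTMT = 0.6033 / 0.6197 = 0.974.

0.974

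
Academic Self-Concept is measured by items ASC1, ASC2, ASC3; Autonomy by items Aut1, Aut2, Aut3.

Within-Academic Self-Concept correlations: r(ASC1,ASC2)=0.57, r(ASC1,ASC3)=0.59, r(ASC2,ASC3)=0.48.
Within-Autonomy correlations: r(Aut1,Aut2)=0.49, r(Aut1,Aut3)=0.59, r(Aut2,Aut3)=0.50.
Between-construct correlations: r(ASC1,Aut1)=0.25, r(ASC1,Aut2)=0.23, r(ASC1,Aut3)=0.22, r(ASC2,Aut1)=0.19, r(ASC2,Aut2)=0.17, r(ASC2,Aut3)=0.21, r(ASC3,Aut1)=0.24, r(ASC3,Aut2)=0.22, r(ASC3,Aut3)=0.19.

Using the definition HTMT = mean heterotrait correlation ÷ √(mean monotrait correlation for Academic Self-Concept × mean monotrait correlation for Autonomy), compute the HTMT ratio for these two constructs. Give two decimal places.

0.40

Between-construct mean = 1.92/9 = 0.2133.
Mean within-ASC = 1.64/3 = 0.5467; mean within-Aut = 1.58/3 = 0.5267.
Geometric mean = √(0.5467 × 0.5267) = 0.5366.
HTMT = 0.2133 / 0.5366 = 0.40.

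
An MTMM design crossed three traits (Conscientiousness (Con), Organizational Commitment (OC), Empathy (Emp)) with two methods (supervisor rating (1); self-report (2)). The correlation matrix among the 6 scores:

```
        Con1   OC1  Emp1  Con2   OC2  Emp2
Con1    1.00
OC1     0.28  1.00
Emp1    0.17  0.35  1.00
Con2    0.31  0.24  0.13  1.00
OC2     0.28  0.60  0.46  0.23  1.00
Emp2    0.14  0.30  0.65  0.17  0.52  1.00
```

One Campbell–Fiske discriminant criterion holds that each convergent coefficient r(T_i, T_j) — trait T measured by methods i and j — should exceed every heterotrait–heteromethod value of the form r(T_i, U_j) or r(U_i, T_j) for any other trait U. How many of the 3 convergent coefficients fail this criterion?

Each convergent coefficient versus the relevant comparison correlations:
Con (methods 1·2): 0.31 vs {0.28, 0.24, 0.14, 0.13} → pass.
OC (methods 1·2): 0.60 vs {0.24, 0.28, 0.30, 0.46} → pass.
Emp (methods 1·2): 0.65 vs {0.13, 0.14, 0.46, 0.30} → pass.
0 of 3 fail.

0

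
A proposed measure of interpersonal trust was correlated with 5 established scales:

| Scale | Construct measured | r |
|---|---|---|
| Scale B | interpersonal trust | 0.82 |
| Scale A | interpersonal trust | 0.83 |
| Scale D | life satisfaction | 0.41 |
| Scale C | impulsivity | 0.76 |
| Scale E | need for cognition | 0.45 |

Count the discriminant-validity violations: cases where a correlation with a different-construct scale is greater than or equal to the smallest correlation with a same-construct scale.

Convergent (same construct = interpersonal trust): Scale B, Scale A.
Smallest convergent = 0.82. Discriminant values: 0.41, 0.76, 0.45; count ≥ 0.82 → 0.

0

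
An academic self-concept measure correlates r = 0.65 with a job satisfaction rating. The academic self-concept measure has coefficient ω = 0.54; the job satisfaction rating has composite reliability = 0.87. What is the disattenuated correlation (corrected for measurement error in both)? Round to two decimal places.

r_true = r_obs / √(r_xx · r_yy) = 0.65 / √(0.54 × 0.87) = 0.65 / √0.4698 = 0.65 / 0.6854 ≈ 0.95.

0.95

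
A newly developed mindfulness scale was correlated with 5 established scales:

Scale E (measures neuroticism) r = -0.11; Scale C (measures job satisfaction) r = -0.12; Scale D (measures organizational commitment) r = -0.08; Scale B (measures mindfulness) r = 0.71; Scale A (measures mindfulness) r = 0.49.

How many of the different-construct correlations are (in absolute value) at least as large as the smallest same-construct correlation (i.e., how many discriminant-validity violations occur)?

Convergent (same construct = mindfulness): Scale B, Scale A.
Smallest convergent = 0.49. Discriminant |r|: 0.11, 0.12, 0.08; count ≥ 0.49 → 0.

0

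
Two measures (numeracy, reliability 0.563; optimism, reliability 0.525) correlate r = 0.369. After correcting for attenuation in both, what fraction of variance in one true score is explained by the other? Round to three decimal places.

Disattenuated r = 0.369 / √(0.563 × 0.525) = 0.369 / 0.5437 = 0.6787.
Shared true-score variance = 0.6787² = 0.4606 ≈ 0.461.

0.461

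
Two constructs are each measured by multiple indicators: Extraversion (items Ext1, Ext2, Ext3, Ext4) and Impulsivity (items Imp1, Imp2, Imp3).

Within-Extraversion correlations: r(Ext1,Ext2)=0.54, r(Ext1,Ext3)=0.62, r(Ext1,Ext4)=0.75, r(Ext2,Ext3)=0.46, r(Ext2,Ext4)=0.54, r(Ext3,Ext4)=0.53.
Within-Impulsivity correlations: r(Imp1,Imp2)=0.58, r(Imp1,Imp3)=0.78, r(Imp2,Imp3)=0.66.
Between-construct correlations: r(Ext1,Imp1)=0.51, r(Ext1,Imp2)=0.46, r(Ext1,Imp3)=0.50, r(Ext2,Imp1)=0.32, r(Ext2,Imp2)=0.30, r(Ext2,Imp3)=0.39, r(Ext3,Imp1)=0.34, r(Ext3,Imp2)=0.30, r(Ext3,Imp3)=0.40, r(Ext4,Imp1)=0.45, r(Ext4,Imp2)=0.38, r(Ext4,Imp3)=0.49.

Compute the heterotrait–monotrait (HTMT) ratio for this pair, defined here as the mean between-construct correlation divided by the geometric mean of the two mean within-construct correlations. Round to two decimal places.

Mean between = 4.84/12 = 0.4033.
Mean within-Ext = 3.44/6 = 0.5733; mean within-Imp = 2.02/3 = 0.6733.
Geometric mean = √(0.5733 × 0.6733) = 0.6213.
HTMT = 0.4033 / 0.6213 = 0.65.

0.65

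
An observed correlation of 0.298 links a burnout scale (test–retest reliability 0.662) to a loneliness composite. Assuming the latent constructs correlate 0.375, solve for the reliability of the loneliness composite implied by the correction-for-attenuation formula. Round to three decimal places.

r_true = r_obs / √(r_xx · r_yy) ⇒ 0.375 = 0.298 / √(0.662 · r_yy).
√(0.662 · r_yy) = 0.298 / 0.375 = 0.7947; 0.662 · r_yy = 0.6315; r_yy = 0.6315 / 0.662 ≈ 0.954.

0.954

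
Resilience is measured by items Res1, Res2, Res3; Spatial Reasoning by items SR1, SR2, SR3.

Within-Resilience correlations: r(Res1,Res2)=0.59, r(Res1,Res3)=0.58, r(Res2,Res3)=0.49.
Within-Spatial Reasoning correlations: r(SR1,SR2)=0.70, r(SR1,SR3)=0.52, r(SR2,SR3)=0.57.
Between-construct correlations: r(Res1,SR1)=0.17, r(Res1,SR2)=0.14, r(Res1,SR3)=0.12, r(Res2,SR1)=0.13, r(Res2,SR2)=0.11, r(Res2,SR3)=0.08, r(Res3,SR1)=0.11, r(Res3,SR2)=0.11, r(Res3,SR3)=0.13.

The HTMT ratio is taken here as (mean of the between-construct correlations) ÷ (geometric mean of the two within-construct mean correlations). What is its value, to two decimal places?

0.21

Mean between = 1.10/9 = 0.1222.
Mean within-Res = 1.66/3 = 0.5533; mean within-SR = 1.79/3 = 0.5967.
Geometric mean = √(0.5533 × 0.5967) = 0.5746.
HTMT = 0.1222 / 0.5746 = 0.21.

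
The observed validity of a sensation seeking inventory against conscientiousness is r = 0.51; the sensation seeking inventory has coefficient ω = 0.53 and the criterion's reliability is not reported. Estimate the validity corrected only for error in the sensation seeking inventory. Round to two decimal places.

0.70

Single correction: r_c = r_obs / √r_xx = 0.51 / √0.53 = 0.51 / 0.7280 ≈ 0.70.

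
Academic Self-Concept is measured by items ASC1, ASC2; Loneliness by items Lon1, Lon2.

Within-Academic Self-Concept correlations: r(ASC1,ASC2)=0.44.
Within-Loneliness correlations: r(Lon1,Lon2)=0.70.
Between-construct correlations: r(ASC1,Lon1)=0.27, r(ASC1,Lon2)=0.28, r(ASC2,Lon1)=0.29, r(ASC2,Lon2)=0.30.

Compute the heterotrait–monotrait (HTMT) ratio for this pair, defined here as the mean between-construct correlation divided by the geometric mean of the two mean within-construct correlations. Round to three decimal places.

Between-construct mean = 1.14/4 = 0.2850.
Mean within-ASC = 0.44/1 = 0.4400; mean within-Lon = 0.70/1 = 0.7000.
Geometric mean = √(0.4400 × 0.7000) = 0.5550.
HTMT = 0.2850 / 0.5550 = 0.514.

0.514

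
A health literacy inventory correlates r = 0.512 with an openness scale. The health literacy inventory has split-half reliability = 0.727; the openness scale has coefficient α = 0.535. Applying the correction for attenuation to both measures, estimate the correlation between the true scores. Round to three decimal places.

r_true = r_obs / √(r_xx · r_yy) = 0.512 / √(0.727 × 0.535) = 0.512 / √0.388945 = 0.512 / 0.6237 ≈ 0.821.

0.821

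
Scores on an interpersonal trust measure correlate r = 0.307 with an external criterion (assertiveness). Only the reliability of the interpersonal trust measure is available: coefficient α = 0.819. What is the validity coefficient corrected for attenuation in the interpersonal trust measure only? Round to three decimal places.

0.339

Single correction: r_c = r_obs / √r_xx = 0.307 / √0.819 = 0.307 / 0.9050 ≈ 0.339.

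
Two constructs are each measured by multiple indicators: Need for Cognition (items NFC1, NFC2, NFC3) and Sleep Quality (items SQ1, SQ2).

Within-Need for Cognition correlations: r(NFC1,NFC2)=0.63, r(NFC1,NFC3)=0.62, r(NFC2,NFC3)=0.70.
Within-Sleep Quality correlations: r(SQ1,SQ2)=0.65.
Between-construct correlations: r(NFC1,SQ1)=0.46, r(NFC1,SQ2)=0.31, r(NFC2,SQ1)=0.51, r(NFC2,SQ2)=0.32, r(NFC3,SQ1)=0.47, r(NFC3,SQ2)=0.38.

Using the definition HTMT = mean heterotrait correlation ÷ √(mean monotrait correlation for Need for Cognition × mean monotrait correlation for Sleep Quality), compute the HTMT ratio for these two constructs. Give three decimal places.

0.628

Between-construct mean = 2.45/6 = 0.4083.
Mean within-NFC = 1.95/3 = 0.6500; mean within-SQ = 0.65/1 = 0.6500.
Geometric mean = √(0.6500 × 0.6500) = 0.6500.
HTMT = 0.4083 / 0.6500 = 0.628.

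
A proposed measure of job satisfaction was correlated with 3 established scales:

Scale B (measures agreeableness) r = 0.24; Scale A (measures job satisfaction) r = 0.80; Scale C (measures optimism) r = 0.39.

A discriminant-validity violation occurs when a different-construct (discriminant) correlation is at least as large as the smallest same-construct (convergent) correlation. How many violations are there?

Convergent (same construct = job satisfaction): Scale A.
Smallest convergent = 0.80. Discriminant values: 0.24, 0.39; count ≥ 0.80 → 0.

0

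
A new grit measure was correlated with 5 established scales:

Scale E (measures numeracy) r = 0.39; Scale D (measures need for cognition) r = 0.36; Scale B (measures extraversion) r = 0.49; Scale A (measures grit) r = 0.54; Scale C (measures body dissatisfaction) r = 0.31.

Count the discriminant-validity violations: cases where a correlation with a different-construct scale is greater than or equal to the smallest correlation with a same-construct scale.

Convergent (same construct = grit): Scale A.
Smallest convergent = 0.54. Discriminant values: 0.39, 0.36, 0.49, 0.31; count ≥ 0.54 → 0.

0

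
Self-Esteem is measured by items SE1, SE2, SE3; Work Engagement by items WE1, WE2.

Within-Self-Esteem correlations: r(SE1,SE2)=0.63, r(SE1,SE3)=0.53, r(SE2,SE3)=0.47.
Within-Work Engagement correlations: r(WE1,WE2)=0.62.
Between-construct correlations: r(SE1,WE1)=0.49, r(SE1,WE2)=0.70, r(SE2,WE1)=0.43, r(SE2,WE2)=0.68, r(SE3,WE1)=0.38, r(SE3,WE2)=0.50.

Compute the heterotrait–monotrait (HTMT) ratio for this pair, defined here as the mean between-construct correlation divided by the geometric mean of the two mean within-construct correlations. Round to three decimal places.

0.913

Mean between = 3.18/6 = 0.5300.
Mean within-SE = 1.63/3 = 0.5433; mean within-WE = 0.62/1 = 0.6200.
Geometric mean = √(0.5433 × 0.6200) = 0.5804.
HTMT = 0.5300 / 0.5804 = 0.913.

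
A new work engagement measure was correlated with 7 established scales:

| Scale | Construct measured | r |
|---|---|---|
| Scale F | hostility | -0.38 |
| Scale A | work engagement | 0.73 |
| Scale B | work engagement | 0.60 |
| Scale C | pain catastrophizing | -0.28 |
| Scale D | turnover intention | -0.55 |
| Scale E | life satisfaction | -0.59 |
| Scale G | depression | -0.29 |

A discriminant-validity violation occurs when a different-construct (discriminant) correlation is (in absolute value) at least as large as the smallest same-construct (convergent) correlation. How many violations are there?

Convergent (same construct = work engagement): Scale A, Scale B.
Smallest convergent = 0.60. Discriminant |r|: 0.38, 0.28, 0.55, 0.59, 0.29; count ≥ 0.60 → 0.

0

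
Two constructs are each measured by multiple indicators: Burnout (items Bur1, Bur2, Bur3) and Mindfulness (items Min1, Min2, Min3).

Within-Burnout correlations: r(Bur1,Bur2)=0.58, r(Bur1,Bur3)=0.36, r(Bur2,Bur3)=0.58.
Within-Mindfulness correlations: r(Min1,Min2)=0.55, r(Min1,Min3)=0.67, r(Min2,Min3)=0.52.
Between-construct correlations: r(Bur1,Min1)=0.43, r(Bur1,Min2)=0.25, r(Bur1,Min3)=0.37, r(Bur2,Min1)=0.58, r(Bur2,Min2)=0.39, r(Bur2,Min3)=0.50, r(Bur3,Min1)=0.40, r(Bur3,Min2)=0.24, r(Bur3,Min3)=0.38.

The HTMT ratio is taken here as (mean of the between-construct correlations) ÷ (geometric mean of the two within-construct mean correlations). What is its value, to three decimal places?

0.726

Mean heterotrait r = 3.54/9 = 0.3933.
Mean within-Bur = 1.52/3 = 0.5067; mean within-Min = 1.74/3 = 0.5800.
Geometric mean = √(0.5067 × 0.5800) = 0.5421.
HTMT = 0.3933 / 0.5421 = 0.726.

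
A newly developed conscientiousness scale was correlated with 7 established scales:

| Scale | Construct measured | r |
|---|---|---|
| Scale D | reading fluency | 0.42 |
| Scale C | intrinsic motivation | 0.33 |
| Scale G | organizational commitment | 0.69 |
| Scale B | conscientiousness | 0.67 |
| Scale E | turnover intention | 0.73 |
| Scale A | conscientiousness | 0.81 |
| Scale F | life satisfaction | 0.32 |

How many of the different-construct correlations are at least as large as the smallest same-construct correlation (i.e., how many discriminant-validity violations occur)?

2

Convergent (same construct = conscientiousness): Scale B, Scale A.
Smallest convergent = 0.67. Discriminant values: 0.42, 0.33, 0.69, 0.73, 0.32; count ≥ 0.67 → 2.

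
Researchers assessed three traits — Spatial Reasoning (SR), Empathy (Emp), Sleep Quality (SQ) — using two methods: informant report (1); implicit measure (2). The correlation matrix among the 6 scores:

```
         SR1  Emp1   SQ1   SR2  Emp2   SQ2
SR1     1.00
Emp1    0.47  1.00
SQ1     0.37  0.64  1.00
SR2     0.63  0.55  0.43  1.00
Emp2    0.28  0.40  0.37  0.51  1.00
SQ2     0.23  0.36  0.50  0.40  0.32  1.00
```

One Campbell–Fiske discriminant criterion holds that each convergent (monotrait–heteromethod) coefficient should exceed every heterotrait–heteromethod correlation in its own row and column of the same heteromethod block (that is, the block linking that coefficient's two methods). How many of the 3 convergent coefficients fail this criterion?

1

Convergent coefficients and their comparison sets:
SR (methods 1·2): 0.63 vs {0.28, 0.55, 0.23, 0.43} → pass.
Emp (methods 1·2): 0.40 vs {0.55, 0.28, 0.36, 0.37} → fail.
SQ (methods 1·2): 0.50 vs {0.43, 0.23, 0.37, 0.36} → pass.
1 of 3 fail.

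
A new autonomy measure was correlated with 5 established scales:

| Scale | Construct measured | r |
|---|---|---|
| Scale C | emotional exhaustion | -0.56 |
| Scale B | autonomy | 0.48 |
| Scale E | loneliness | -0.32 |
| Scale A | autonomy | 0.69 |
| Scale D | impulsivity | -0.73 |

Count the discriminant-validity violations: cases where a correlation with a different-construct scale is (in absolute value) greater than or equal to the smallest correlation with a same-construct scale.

2

Convergent (same construct = autonomy): Scale B, Scale A.
Smallest convergent = 0.48. Discriminant |r|: 0.56, 0.32, 0.73; count ≥ 0.48 → 2.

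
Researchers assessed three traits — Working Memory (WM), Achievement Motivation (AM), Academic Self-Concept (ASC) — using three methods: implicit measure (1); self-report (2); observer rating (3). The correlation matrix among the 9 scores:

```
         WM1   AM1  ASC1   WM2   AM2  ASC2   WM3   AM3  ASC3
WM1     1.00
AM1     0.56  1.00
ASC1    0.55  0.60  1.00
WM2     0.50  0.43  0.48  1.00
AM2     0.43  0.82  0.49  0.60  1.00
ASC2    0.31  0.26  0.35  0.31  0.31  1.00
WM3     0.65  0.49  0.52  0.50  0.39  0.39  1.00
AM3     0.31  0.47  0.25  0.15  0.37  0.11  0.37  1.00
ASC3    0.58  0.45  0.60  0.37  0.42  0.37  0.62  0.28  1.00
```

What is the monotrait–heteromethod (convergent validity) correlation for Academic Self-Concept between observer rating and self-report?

Same trait (ASC), different methods: r(ASC3, ASC2) = 0.37.

0.37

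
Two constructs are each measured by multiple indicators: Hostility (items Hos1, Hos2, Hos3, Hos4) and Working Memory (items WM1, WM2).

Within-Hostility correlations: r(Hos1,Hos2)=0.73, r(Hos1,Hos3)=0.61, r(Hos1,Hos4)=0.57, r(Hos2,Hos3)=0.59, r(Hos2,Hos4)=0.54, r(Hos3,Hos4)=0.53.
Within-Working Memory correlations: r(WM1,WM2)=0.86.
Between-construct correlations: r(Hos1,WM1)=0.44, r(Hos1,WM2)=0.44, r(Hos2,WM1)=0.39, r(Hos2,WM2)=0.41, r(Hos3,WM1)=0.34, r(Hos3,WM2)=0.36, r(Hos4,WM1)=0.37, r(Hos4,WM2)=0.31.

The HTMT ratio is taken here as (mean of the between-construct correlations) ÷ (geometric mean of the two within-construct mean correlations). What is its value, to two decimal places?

Mean between = 3.06/8 = 0.3825.
Mean within-Hos = 3.57/6 = 0.5950; mean within-WM = 0.86/1 = 0.8600.
Geometric mean = √(0.5950 × 0.8600) = 0.7153.
HTMT = 0.3825 / 0.7153 = 0.53.

0.53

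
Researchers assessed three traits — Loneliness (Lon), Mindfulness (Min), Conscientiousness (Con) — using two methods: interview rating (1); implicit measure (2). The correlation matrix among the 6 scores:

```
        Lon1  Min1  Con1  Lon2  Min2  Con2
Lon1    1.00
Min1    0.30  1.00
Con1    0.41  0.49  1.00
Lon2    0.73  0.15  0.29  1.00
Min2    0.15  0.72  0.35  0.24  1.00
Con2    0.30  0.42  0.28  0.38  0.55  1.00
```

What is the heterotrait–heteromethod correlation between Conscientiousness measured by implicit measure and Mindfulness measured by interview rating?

0.42

Different traits and methods: r(Con2, Min1) = 0.42.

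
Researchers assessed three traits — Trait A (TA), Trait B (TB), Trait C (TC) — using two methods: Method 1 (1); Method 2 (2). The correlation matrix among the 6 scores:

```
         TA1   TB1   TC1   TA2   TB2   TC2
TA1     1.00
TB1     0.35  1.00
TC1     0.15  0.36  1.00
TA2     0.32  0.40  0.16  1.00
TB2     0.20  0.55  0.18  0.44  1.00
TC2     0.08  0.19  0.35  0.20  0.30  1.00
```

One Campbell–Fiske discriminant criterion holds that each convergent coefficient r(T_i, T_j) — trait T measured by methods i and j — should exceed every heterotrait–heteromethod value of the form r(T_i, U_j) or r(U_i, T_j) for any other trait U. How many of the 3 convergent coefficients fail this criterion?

1

Checking each validity diagonal entry against its comparison values:
TA (methods 1·2): 0.32 vs {0.20, 0.40, 0.08, 0.16} → fail.
TB (methods 1·2): 0.55 vs {0.40, 0.20, 0.19, 0.18} → pass.
TC (methods 1·2): 0.35 vs {0.16, 0.08, 0.18, 0.19} → pass.
1 of 3 fail.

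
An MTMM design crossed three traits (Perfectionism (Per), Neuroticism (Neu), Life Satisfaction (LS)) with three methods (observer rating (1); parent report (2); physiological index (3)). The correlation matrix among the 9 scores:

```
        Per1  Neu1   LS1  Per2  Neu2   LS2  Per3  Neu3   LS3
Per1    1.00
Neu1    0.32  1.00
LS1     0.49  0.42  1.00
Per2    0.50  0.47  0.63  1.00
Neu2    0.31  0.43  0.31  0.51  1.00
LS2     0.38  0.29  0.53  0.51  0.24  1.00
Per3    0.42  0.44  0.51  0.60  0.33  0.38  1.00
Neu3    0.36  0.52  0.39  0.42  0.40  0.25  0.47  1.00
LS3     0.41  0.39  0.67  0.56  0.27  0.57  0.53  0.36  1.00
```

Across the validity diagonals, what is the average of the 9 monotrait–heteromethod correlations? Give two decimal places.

0.52

Convergent values: 0.50, 0.42, 0.60, 0.43, 0.52, 0.40, 0.53, 0.67, 0.57; mean = 4.64/9 = 0.52.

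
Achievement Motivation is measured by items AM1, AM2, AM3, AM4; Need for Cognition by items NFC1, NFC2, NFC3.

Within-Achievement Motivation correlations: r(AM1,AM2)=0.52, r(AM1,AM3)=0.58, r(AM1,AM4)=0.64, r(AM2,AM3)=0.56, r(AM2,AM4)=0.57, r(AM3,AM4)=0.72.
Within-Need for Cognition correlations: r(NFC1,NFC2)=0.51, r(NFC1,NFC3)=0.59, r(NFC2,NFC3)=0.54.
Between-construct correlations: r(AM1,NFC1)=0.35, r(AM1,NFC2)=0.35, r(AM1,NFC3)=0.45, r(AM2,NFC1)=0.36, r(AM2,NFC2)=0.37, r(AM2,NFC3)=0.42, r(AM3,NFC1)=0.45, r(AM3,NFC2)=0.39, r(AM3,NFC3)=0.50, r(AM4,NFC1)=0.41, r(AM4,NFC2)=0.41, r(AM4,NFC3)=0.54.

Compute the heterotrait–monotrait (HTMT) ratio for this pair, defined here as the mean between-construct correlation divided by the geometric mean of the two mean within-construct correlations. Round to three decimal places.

0.729

Between-construct mean = 5.00/12 = 0.4167.
Mean within-AM = 3.59/6 = 0.5983; mean within-NFC = 1.64/3 = 0.5467.
Geometric mean = √(0.5983 × 0.5467) = 0.5719.
HTMT = 0.4167 / 0.5719 = 0.729.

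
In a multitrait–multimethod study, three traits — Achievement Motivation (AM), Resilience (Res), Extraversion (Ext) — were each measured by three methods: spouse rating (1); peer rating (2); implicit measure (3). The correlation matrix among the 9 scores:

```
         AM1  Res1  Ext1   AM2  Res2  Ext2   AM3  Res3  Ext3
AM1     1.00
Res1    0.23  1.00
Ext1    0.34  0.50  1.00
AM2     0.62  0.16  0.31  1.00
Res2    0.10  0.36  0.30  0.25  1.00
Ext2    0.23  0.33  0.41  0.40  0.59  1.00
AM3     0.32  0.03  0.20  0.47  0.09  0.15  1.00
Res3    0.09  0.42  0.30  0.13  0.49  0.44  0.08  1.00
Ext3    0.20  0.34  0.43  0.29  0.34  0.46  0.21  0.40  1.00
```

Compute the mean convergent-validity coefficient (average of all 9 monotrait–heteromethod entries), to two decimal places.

0.44

Convergent values: 0.62, 0.32, 0.47, 0.36, 0.42, 0.49, 0.41, 0.43, 0.46; mean = 3.98/9 = 0.44.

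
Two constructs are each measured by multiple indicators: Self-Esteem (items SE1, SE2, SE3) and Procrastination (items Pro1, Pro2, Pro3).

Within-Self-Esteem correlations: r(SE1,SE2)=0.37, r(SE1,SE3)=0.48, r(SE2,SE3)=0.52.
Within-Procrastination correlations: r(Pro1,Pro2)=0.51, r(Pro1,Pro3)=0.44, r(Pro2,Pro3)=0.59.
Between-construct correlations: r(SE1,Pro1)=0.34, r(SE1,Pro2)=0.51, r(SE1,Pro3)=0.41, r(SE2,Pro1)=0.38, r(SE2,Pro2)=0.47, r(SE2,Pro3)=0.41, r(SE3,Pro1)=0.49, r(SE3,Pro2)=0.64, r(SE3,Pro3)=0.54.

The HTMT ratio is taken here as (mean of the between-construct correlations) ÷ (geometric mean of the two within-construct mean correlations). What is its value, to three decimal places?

0.962

Between-construct mean = 4.19/9 = 0.4656.
Mean within-SE = 1.37/3 = 0.4567; mean within-Pro = 1.54/3 = 0.5133.
Geometric mean = √(0.4567 × 0.5133) = 0.4842.
HTMT = 0.4656 / 0.4842 = 0.962.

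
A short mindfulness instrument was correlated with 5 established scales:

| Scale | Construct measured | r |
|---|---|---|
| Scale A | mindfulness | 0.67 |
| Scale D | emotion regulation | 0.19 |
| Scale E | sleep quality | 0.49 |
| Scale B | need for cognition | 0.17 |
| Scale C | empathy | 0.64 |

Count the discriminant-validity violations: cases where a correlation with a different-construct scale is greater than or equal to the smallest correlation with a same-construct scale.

0

Convergent (same construct = mindfulness): Scale A.
Smallest convergent = 0.67. Discriminant values: 0.19, 0.49, 0.17, 0.64; count ≥ 0.67 → 0.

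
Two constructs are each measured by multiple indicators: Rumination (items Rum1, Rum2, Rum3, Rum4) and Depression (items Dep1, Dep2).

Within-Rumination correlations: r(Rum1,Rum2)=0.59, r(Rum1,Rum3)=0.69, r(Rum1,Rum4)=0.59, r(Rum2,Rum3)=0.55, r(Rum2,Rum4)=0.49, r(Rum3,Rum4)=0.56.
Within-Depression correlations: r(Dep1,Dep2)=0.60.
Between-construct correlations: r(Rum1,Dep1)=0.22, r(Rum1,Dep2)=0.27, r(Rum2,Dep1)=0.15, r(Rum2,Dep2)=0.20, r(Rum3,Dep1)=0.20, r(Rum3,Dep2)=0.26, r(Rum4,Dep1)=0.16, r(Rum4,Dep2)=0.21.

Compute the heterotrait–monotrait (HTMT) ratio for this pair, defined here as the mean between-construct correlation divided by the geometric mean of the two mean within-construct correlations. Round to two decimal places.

0.35

Mean heterotrait r = 1.67/8 = 0.2088.
Mean within-Rum = 3.47/6 = 0.5783; mean within-Dep = 0.60/1 = 0.6000.
Geometric mean = √(0.5783 × 0.6000) = 0.5891.
HTMT = 0.2088 / 0.5891 = 0.35.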